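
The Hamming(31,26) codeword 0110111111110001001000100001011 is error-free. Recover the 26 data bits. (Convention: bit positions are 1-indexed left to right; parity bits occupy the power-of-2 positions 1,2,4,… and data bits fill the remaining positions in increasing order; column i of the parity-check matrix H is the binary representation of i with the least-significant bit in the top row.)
Parity bits occupy power-of-2 positions; data bits are at positions {3,5,6,7,9,10,11,12,13,14,15,17,18,19,20,21,22,23,24,25,26,27,28,29,30,31} (1-indexed).
Extract: c[3]=1 c[5]=1 c[6]=1 c[7]=1 c[9]=1 c[10]=1 c[11]=1 c[12]=1 c[13]=0 c[14]=0 c[15]=0 c[17]=0 c[18]=0 c[19]=1 c[20]=0 c[21]=0 c[22]=0 c[23]=1 c[24]=0 c[25]=0 c[26]=0 c[27]=0 c[28]=1 c[29]=0 c[30]=1 c[31]=1
Data = 11111111000001000100001011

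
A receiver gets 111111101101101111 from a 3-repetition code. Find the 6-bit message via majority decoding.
Split into 3-bit blocks and majority-vote each:
  block 1 = 111: 3 ones, 0 zeros → 1
  block 2 = 111: 3 ones, 0 zeros → 1
  block 3 = 101: 2 ones, 1 zeros → 1
  block 4 = 101: 2 ones, 1 zeros → 1
  block 5 = 101: 2 ones, 1 zeros → 1
  block 6 = 111: 3 ones, 0 zeros → 1
Decoded = 111111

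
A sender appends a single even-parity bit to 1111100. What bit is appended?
Sum of data bits: 1+1+1+1+1+0+0 = 5.
5 mod 2 = 1, so parity bit = 1.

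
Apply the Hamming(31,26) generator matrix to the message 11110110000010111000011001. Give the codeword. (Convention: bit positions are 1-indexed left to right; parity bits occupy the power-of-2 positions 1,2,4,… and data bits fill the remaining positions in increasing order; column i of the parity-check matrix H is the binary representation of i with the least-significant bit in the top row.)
Codeword c = d · G (mod 2), d = 11110110000010111000011001:
  c[0] = d·G[:,0] = (11110110000010111000011001)·(11011010101101010101010101) mod 2 = 1+1+0+1+0+0+1+0+0+0+0+0+0+0+0+1+0+0+0+0+0+1+0+0+0+1 mod 2 = 1
  c[1] = d·G[:,1] = (11110110000010111000011001)·(10110110011011001100110011) mod 2 = 1+0+1+1+0+1+1+0+0+0+0+0+1+0+0+0+1+0+0+0+0+1+0+0+0+1 mod 2 = 1
  c[2] = d·G[:,2] = (11110110000010111000011001)·(10000000000000000000000000) mod 2 = 1+0+0+0+0+0+0+0+0+0+0+0+0+0+0+0+0+0+0+0+0+0+0+0+0+0 mod 2 = 1
  c[3] = d·G[:,3] = (11110110000010111000011001)·(01110001111000111100001111) mod 2 = 0+1+1+1+0+0+0+0+0+0+0+0+0+0+1+1+1+0+0+0+0+0+1+0+0+1 mod 2 = 0
  c[4] = d·G[:,4] = (11110110000010111000011001)·(01000000000000000000000000) mod 2 = 0+1+0+0+0+0+0+0+0+0+0+0+0+0+0+0+0+0+0+0+0+0+0+0+0+0 mod 2 = 1
  c[5] = d·G[:,5] = (11110110000010111000011001)·(00100000000000000000000000) mod 2 = 0+0+1+0+0+0+0+0+0+0+0+0+0+0+0+0+0+0+0+0+0+0+0+0+0+0 mod 2 = 1
  c[6] = d·G[:,6] = (11110110000010111000011001)·(00010000000000000000000000) mod 2 = 0+0+0+1+0+0+0+0+0+0+0+0+0+0+0+0+0+0+0+0+0+0+0+0+0+0 mod 2 = 1
  c[7] = d·G[:,7] = (11110110000010111000011001)·(00001111111000000011111111) mod 2 = 0+0+0+0+0+1+1+0+0+0+0+0+0+0+0+0+0+0+0+0+0+1+1+0+0+1 mod 2 = 1
  c[8] = d·G[:,8] = (11110110000010111000011001)·(00001000000000000000000000) mod 2 = 0+0+0+0+0+0+0+0+0+0+0+0+0+0+0+0+0+0+0+0+0+0+0+0+0+0 mod 2 = 0
  c[9] = d·G[:,9] = (11110110000010111000011001)·(00000100000000000000000000) mod 2 = 0+0+0+0+0+1+0+0+0+0+0+0+0+0+0+0+0+0+0+0+0+0+0+0+0+0 mod 2 = 1
  c[10] = d·G[:,10] = (11110110000010111000011001)·(00000010000000000000000000) mod 2 = 0+0+0+0+0+0+1+0+0+0+0+0+0+0+0+0+0+0+0+0+0+0+0+0+0+0 mod 2 = 1
  c[11] = d·G[:,11] = (11110110000010111000011001)·(00000001000000000000000000) mod 2 = 0+0+0+0+0+0+0+0+0+0+0+0+0+0+0+0+0+0+0+0+0+0+0+0+0+0 mod 2 = 0
  c[12] = d·G[:,12] = (11110110000010111000011001)·(00000000100000000000000000) mod 2 = 0+0+0+0+0+0+0+0+0+0+0+0+0+0+0+0+0+0+0+0+0+0+0+0+0+0 mod 2 = 0
  c[13] = d·G[:,13] = (11110110000010111000011001)·(00000000010000000000000000) mod 2 = 0+0+0+0+0+0+0+0+0+0+0+0+0+0+0+0+0+0+0+0+0+0+0+0+0+0 mod 2 = 0
  c[14] = d·G[:,14] = (11110110000010111000011001)·(00000000001000000000000000) mod 2 = 0+0+0+0+0+0+0+0+0+0+0+0+0+0+0+0+0+0+0+0+0+0+0+0+0+0 mod 2 = 0
  c[15] = d·G[:,15] = (11110110000010111000011001)·(00000000000111111111111111) mod 2 = 0+0+0+0+0+0+0+0+0+0+0+0+1+0+1+1+1+0+0+0+0+1+1+0+0+1 mod 2 = 1
  c[16] = d·G[:,16] = (11110110000010111000011001)·(00000000000100000000000000) mod 2 = 0+0+0+0+0+0+0+0+0+0+0+0+0+0+0+0+0+0+0+0+0+0+0+0+0+0 mod 2 = 0
  c[17] = d·G[:,17] = (11110110000010111000011001)·(00000000000010000000000000) mod 2 = 0+0+0+0+0+0+0+0+0+0+0+0+1+0+0+0+0+0+0+0+0+0+0+0+0+0 mod 2 = 1
  c[18] = d·G[:,18] = (11110110000010111000011001)·(00000000000001000000000000) mod 2 = 0+0+0+0+0+0+0+0+0+0+0+0+0+0+0+0+0+0+0+0+0+0+0+0+0+0 mod 2 = 0
  c[19] = d·G[:,19] = (11110110000010111000011001)·(00000000000000100000000000) mod 2 = 0+0+0+0+0+0+0+0+0+0+0+0+0+0+1+0+0+0+0+0+0+0+0+0+0+0 mod 2 = 1
  c[20] = d·G[:,20] = (11110110000010111000011001)·(00000000000000010000000000) mod 2 = 0+0+0+0+0+0+0+0+0+0+0+0+0+0+0+1+0+0+0+0+0+0+0+0+0+0 mod 2 = 1
  c[21] = d·G[:,21] = (11110110000010111000011001)·(00000000000000001000000000) mod 2 = 0+0+0+0+0+0+0+0+0+0+0+0+0+0+0+0+1+0+0+0+0+0+0+0+0+0 mod 2 = 1
  c[22] = d·G[:,22] = (11110110000010111000011001)·(00000000000000000100000000) mod 2 = 0+0+0+0+0+0+0+0+0+0+0+0+0+0+0+0+0+0+0+0+0+0+0+0+0+0 mod 2 = 0
  c[23] = d·G[:,23] = (11110110000010111000011001)·(00000000000000000010000000) mod 2 = 0+0+0+0+0+0+0+0+0+0+0+0+0+0+0+0+0+0+0+0+0+0+0+0+0+0 mod 2 = 0
  c[24] = d·G[:,24] = (11110110000010111000011001)·(00000000000000000001000000) mod 2 = 0+0+0+0+0+0+0+0+0+0+0+0+0+0+0+0+0+0+0+0+0+0+0+0+0+0 mod 2 = 0
  c[25] = d·G[:,25] = (11110110000010111000011001)·(00000000000000000000100000) mod 2 = 0+0+0+0+0+0+0+0+0+0+0+0+0+0+0+0+0+0+0+0+0+0+0+0+0+0 mod 2 = 0
  c[26] = d·G[:,26] = (11110110000010111000011001)·(00000000000000000000010000) mod 2 = 0+0+0+0+0+0+0+0+0+0+0+0+0+0+0+0+0+0+0+0+0+1+0+0+0+0 mod 2 = 1
  c[27] = d·G[:,27] = (11110110000010111000011001)·(00000000000000000000001000) mod 2 = 0+0+0+0+0+0+0+0+0+0+0+0+0+0+0+0+0+0+0+0+0+0+1+0+0+0 mod 2 = 1
  c[28] = d·G[:,28] = (11110110000010111000011001)·(00000000000000000000000100) mod 2 = 0+0+0+0+0+0+0+0+0+0+0+0+0+0+0+0+0+0+0+0+0+0+0+0+0+0 mod 2 = 0
  c[29] = d·G[:,29] = (11110110000010111000011001)·(00000000000000000000000010) mod 2 = 0+0+0+0+0+0+0+0+0+0+0+0+0+0+0+0+0+0+0+0+0+0+0+0+0+0 mod 2 = 0
  c[30] = d·G[:,30] = (11110110000010111000011001)·(00000000000000000000000001) mod 2 = 0+0+0+0+0+0+0+0+0+0+0+0+0+0+0+0+0+0+0+0+0+0+0+0+0+1 mod 2 = 1
Codeword = 1110111101100001010111000011001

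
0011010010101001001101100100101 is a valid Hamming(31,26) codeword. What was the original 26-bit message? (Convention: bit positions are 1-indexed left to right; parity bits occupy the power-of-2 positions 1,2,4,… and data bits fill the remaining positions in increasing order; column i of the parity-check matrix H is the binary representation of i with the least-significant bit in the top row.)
Parity bits occupy power-of-2 positions; data bits are at positions {3,5,6,7,9,10,11,12,13,14,15,17,18,19,20,21,22,23,24,25,26,27,28,29,30,31} (1-indexed).
Extract: c[3]=1 c[5]=0 c[6]=1 c[7]=0 c[9]=1 c[10]=0 c[11]=1 c[12]=0 c[13]=1 c[14]=0 c[15]=0 c[17]=0 c[18]=0 c[19]=1 c[20]=1 c[21]=0 c[22]=1 c[23]=1 c[24]=0 c[25]=0 c[26]=1 c[27]=0 c[28]=0 c[29]=1 c[30]=0 c[31]=1
Data = 10101010100001101100100101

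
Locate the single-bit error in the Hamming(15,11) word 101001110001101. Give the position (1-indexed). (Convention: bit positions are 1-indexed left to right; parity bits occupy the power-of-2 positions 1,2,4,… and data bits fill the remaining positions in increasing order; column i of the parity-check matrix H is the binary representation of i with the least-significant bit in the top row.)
Syndrome s = H · r^T (mod 2), r = 101001110001101:
  s[0] = (101010101010101)·(101001110001101) mod 2 = 1+0+1+0+0+0+1+0+0+0+0+0+1+0+1 mod 2 = 1
  s[1] = (011001100110011)·(101001110001101) mod 2 = 0+0+1+0+0+1+1+0+0+0+0+0+0+0+1 mod 2 = 0
  s[2] = (000111100001111)·(101001110001101) mod 2 = 0+0+0+0+0+1+1+0+0+0+0+1+1+0+1 mod 2 = 1
  s[3] = (000000011111111)·(101001110001101) mod 2 = 0+0+0+0+0+0+0+1+0+0+0+1+1+0+1 mod 2 = 0
Syndrome = 1010
Column i of H is the binary representation of i, so the syndrome is the binary index of the flipped bit.
Read s = 1010 with s[0] as LSB: 1·2^0 + 0·2^1 + 1·2^2 + 0·2^3 = 5.
Error is at bit position 5.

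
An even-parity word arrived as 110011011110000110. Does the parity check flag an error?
Sum of received bits: 1+1+0+0+1+1+0+1+1+1+1+0+0+0+0+1+1+0 = 10; 10 mod 2 = 0. Result is 0 → no error detected.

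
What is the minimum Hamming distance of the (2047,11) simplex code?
d_min = 1024 (every nonzero codeword of the simplex code S_11 has weight 2^(r−1) = 1024).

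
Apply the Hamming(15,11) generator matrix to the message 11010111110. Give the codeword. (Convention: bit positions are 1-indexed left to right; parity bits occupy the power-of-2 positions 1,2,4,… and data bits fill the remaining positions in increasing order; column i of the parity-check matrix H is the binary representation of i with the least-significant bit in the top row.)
Codeword c = d · G (mod 2), d = 11010111110:
  c[0] = d·G[:,0] = (11010111110)·(11011010101) mod 2 = 1+1+0+1+0+0+1+0+1+0+0 mod 2 = 1
  c[1] = d·G[:,1] = (11010111110)·(10110110011) mod 2 = 1+0+0+1+0+1+1+0+0+1+0 mod 2 = 1
  c[2] = d·G[:,2] = (11010111110)·(10000000000) mod 2 = 1+0+0+0+0+0+0+0+0+0+0 mod 2 = 1
  c[3] = d·G[:,3] = (11010111110)·(01110001111) mod 2 = 0+1+0+1+0+0+0+1+1+1+0 mod 2 = 1
  c[4] = d·G[:,4] = (11010111110)·(01000000000) mod 2 = 0+1+0+0+0+0+0+0+0+0+0 mod 2 = 1
  c[5] = d·G[:,5] = (11010111110)·(00100000000) mod 2 = 0+0+0+0+0+0+0+0+0+0+0 mod 2 = 0
  c[6] = d·G[:,6] = (11010111110)·(00010000000) mod 2 = 0+0+0+1+0+0+0+0+0+0+0 mod 2 = 1
  c[7] = d·G[:,7] = (11010111110)·(00001111111) mod 2 = 0+0+0+0+0+1+1+1+1+1+0 mod 2 = 1
  c[8] = d·G[:,8] = (11010111110)·(00001000000) mod 2 = 0+0+0+0+0+0+0+0+0+0+0 mod 2 = 0
  c[9] = d·G[:,9] = (11010111110)·(00000100000) mod 2 = 0+0+0+0+0+1+0+0+0+0+0 mod 2 = 1
  c[10] = d·G[:,10] = (11010111110)·(00000010000) mod 2 = 0+0+0+0+0+0+1+0+0+0+0 mod 2 = 1
  c[11] = d·G[:,11] = (11010111110)·(00000001000) mod 2 = 0+0+0+0+0+0+0+1+0+0+0 mod 2 = 1
  c[12] = d·G[:,12] = (11010111110)·(00000000100) mod 2 = 0+0+0+0+0+0+0+0+1+0+0 mod 2 = 1
  c[13] = d·G[:,13] = (11010111110)·(00000000010) mod 2 = 0+0+0+0+0+0+0+0+0+1+0 mod 2 = 1
  c[14] = d·G[:,14] = (11010111110)·(00000000001) mod 2 = 0+0+0+0+0+0+0+0+0+0+0 mod 2 = 0
Codeword = 111110110111110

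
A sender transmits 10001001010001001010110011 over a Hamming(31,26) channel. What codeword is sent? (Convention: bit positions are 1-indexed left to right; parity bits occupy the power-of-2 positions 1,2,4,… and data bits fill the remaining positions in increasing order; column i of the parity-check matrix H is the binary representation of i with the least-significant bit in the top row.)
Codeword c = d · G (mod 2), d = 10001001010001001010110011:
  c[0] = d·G[:,0] = (10001001010001001010110011)·(11011010101101010101010101) mod 2 = 1+0+0+0+1+0+0+0+0+0+0+0+0+1+0+0+0+0+0+0+0+1+0+0+0+1 mod 2 = 1
  c[1] = d·G[:,1] = (10001001010001001010110011)·(10110110011011001100110011) mod 2 = 1+0+0+0+0+0+0+0+0+1+0+0+0+1+0+0+1+0+0+0+1+1+0+0+1+1 mod 2 = 0
  c[2] = d·G[:,2] = (10001001010001001010110011)·(10000000000000000000000000) mod 2 = 1+0+0+0+0+0+0+0+0+0+0+0+0+0+0+0+0+0+0+0+0+0+0+0+0+0 mod 2 = 1
  c[3] = d·G[:,3] = (10001001010001001010110011)·(01110001111000111100001111) mod 2 = 0+0+0+0+0+0+0+1+0+1+0+0+0+0+0+0+1+0+0+0+0+0+0+0+1+1 mod 2 = 1
  c[4] = d·G[:,4] = (10001001010001001010110011)·(01000000000000000000000000) mod 2 = 0+0+0+0+0+0+0+0+0+0+0+0+0+0+0+0+0+0+0+0+0+0+0+0+0+0 mod 2 = 0
  c[5] = d·G[:,5] = (10001001010001001010110011)·(00100000000000000000000000) mod 2 = 0+0+0+0+0+0+0+0+0+0+0+0+0+0+0+0+0+0+0+0+0+0+0+0+0+0 mod 2 = 0
  c[6] = d·G[:,6] = (10001001010001001010110011)·(00010000000000000000000000) mod 2 = 0+0+0+0+0+0+0+0+0+0+0+0+0+0+0+0+0+0+0+0+0+0+0+0+0+0 mod 2 = 0
  c[7] = d·G[:,7] = (10001001010001001010110011)·(00001111111000000011111111) mod 2 = 0+0+0+0+1+0+0+1+0+1+0+0+0+0+0+0+0+0+1+0+1+1+0+0+1+1 mod 2 = 0
  c[8] = d·G[:,8] = (10001001010001001010110011)·(00001000000000000000000000) mod 2 = 0+0+0+0+1+0+0+0+0+0+0+0+0+0+0+0+0+0+0+0+0+0+0+0+0+0 mod 2 = 1
  c[9] = d·G[:,9] = (10001001010001001010110011)·(00000100000000000000000000) mod 2 = 0+0+0+0+0+0+0+0+0+0+0+0+0+0+0+0+0+0+0+0+0+0+0+0+0+0 mod 2 = 0
  c[10] = d·G[:,10] = (10001001010001001010110011)·(00000010000000000000000000) mod 2 = 0+0+0+0+0+0+0+0+0+0+0+0+0+0+0+0+0+0+0+0+0+0+0+0+0+0 mod 2 = 0
  c[11] = d·G[:,11] = (10001001010001001010110011)·(00000001000000000000000000) mod 2 = 0+0+0+0+0+0+0+1+0+0+0+0+0+0+0+0+0+0+0+0+0+0+0+0+0+0 mod 2 = 1
  c[12] = d·G[:,12] = (10001001010001001010110011)·(00000000100000000000000000) mod 2 = 0+0+0+0+0+0+0+0+0+0+0+0+0+0+0+0+0+0+0+0+0+0+0+0+0+0 mod 2 = 0
  c[13] = d·G[:,13] = (10001001010001001010110011)·(00000000010000000000000000) mod 2 = 0+0+0+0+0+0+0+0+0+1+0+0+0+0+0+0+0+0+0+0+0+0+0+0+0+0 mod 2 = 1
  c[14] = d·G[:,14] = (10001001010001001010110011)·(00000000001000000000000000) mod 2 = 0+0+0+0+0+0+0+0+0+0+0+0+0+0+0+0+0+0+0+0+0+0+0+0+0+0 mod 2 = 0
  c[15] = d·G[:,15] = (10001001010001001010110011)·(00000000000111111111111111) mod 2 = 0+0+0+0+0+0+0+0+0+0+0+0+0+1+0+0+1+0+1+0+1+1+0+0+1+1 mod 2 = 1
  c[16] = d·G[:,16] = (10001001010001001010110011)·(00000000000100000000000000) mod 2 = 0+0+0+0+0+0+0+0+0+0+0+0+0+0+0+0+0+0+0+0+0+0+0+0+0+0 mod 2 = 0
  c[17] = d·G[:,17] = (10001001010001001010110011)·(00000000000010000000000000) mod 2 = 0+0+0+0+0+0+0+0+0+0+0+0+0+0+0+0+0+0+0+0+0+0+0+0+0+0 mod 2 = 0
  c[18] = d·G[:,18] = (10001001010001001010110011)·(00000000000001000000000000) mod 2 = 0+0+0+0+0+0+0+0+0+0+0+0+0+1+0+0+0+0+0+0+0+0+0+0+0+0 mod 2 = 1
  c[19] = d·G[:,19] = (10001001010001001010110011)·(00000000000000100000000000) mod 2 = 0+0+0+0+0+0+0+0+0+0+0+0+0+0+0+0+0+0+0+0+0+0+0+0+0+0 mod 2 = 0
  c[20] = d·G[:,20] = (10001001010001001010110011)·(00000000000000010000000000) mod 2 = 0+0+0+0+0+0+0+0+0+0+0+0+0+0+0+0+0+0+0+0+0+0+0+0+0+0 mod 2 = 0
  c[21] = d·G[:,21] = (10001001010001001010110011)·(00000000000000001000000000) mod 2 = 0+0+0+0+0+0+0+0+0+0+0+0+0+0+0+0+1+0+0+0+0+0+0+0+0+0 mod 2 = 1
  c[22] = d·G[:,22] = (10001001010001001010110011)·(00000000000000000100000000) mod 2 = 0+0+0+0+0+0+0+0+0+0+0+0+0+0+0+0+0+0+0+0+0+0+0+0+0+0 mod 2 = 0
  c[23] = d·G[:,23] = (10001001010001001010110011)·(00000000000000000010000000) mod 2 = 0+0+0+0+0+0+0+0+0+0+0+0+0+0+0+0+0+0+1+0+0+0+0+0+0+0 mod 2 = 1
  c[24] = d·G[:,24] = (10001001010001001010110011)·(00000000000000000001000000) mod 2 = 0+0+0+0+0+0+0+0+0+0+0+0+0+0+0+0+0+0+0+0+0+0+0+0+0+0 mod 2 = 0
  c[25] = d·G[:,25] = (10001001010001001010110011)·(00000000000000000000100000) mod 2 = 0+0+0+0+0+0+0+0+0+0+0+0+0+0+0+0+0+0+0+0+1+0+0+0+0+0 mod 2 = 1
  c[26] = d·G[:,26] = (10001001010001001010110011)·(00000000000000000000010000) mod 2 = 0+0+0+0+0+0+0+0+0+0+0+0+0+0+0+0+0+0+0+0+0+1+0+0+0+0 mod 2 = 1
  c[27] = d·G[:,27] = (10001001010001001010110011)·(00000000000000000000001000) mod 2 = 0+0+0+0+0+0+0+0+0+0+0+0+0+0+0+0+0+0+0+0+0+0+0+0+0+0 mod 2 = 0
  c[28] = d·G[:,28] = (10001001010001001010110011)·(00000000000000000000000100) mod 2 = 0+0+0+0+0+0+0+0+0+0+0+0+0+0+0+0+0+0+0+0+0+0+0+0+0+0 mod 2 = 0
  c[29] = d·G[:,29] = (10001001010001001010110011)·(00000000000000000000000010) mod 2 = 0+0+0+0+0+0+0+0+0+0+0+0+0+0+0+0+0+0+0+0+0+0+0+0+1+0 mod 2 = 1
  c[30] = d·G[:,30] = (10001001010001001010110011)·(00000000000000000000000001) mod 2 = 0+0+0+0+0+0+0+0+0+0+0+0+0+0+0+0+0+0+0+0+0+0+0+0+0+1 mod 2 = 1
Codeword = 1011000010010101001001010110011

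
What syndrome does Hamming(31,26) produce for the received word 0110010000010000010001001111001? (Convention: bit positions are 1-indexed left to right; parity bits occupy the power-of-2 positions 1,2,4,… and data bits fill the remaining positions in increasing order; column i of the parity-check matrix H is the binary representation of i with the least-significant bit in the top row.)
Syndrome s = H · r^T (mod 2), r = 0110010000010000010001001111001:
  s[0] = (1010101010101010101010101010101)·(0110010000010000010001001111001) mod 2 = 0+0+1+0+0+0+0+0+0+0+0+0+0+0+0+0+0+0+0+0+0+0+0+0+1+0+1+0+0+0+1 mod 2 = 0
  s[1] = (0110011001100110011001100110011)·(0110010000010000010001001111001) mod 2 = 0+1+1+0+0+1+0+0+0+0+0+0+0+0+0+0+0+1+0+0+0+1+0+0+0+1+1+0+0+0+1 mod 2 = 0
  s[2] = (0001111000011110000111100001111)·(0110010000010000010001001111001) mod 2 = 0+0+0+0+0+1+0+0+0+0+0+1+0+0+0+0+0+0+0+0+0+1+0+0+0+0+0+1+0+0+1 mod 2 = 1
  s[3] = (0000000111111110000000011111111)·(0110010000010000010001001111001) mod 2 = 0+0+0+0+0+0+0+0+0+0+0+1+0+0+0+0+0+0+0+0+0+0+0+0+1+1+1+1+0+0+1 mod 2 = 0
  s[4] = (0000000000000001111111111111111)·(0110010000010000010001001111001) mod 2 = 0+0+0+0+0+0+0+0+0+0+0+0+0+0+0+0+0+1+0+0+0+1+0+0+1+1+1+1+0+0+1 mod 2 = 1
Syndrome = 00101
Non-zero syndrome: error at position 20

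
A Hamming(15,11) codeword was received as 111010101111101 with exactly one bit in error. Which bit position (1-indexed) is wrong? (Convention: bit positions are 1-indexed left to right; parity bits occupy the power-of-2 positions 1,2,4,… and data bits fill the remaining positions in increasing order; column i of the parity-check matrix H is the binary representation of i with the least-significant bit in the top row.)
Syndrome s = H · r^T (mod 2), r = 111010101111101:
  s[0] = (101010101010101)·(111010101111101) mod 2 = 1+0+1+0+1+0+1+0+1+0+1+0+1+0+1 mod 2 = 0
  s[1] = (011001100110011)·(111010101111101) mod 2 = 0+1+1+0+0+0+1+0+0+1+1+0+0+0+1 mod 2 = 0
  s[2] = (000111100001111)·(111010101111101) mod 2 = 0+0+0+0+1+0+1+0+0+0+0+1+1+0+1 mod 2 = 1
  s[3] = (000000011111111)·(111010101111101) mod 2 = 0+0+0+0+0+0+0+0+1+1+1+1+1+0+1 mod 2 = 0
Syndrome = 0010
Column i of H is the binary representation of i, so the syndrome is the binary index of the flipped bit.
Read s = 0010 with s[0] as LSB: 0·2^0 + 0·2^1 + 1·2^2 + 0·2^3 = 4.
Error is at bit position 4.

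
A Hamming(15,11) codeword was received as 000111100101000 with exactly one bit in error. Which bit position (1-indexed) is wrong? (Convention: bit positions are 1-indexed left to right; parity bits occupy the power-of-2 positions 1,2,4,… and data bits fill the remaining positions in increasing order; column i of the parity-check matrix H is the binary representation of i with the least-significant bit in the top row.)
Syndrome s = H · r^T (mod 2), r = 000111100101000:
  s[0] = (101010101010101)·(000111100101000) mod 2 = 0+0+0+0+1+0+1+0+0+0+0+0+0+0+0 mod 2 = 0
  s[1] = (011001100110011)·(000111100101000) mod 2 = 0+0+0+0+0+1+1+0+0+1+0+0+0+0+0 mod 2 = 1
  s[2] = (000111100001111)·(000111100101000) mod 2 = 0+0+0+1+1+1+1+0+0+0+0+1+0+0+0 mod 2 = 1
  s[3] = (000000011111111)·(000111100101000) mod 2 = 0+0+0+0+0+0+0+0+0+1+0+1+0+0+0 mod 2 = 0
Syndrome = 0110
Column i of H is the binary representation of i, so the syndrome is the binary index of the flipped bit.
Read s = 0110 with s[0] as LSB: 0·2^0 + 1·2^1 + 1·2^2 + 0·2^3 = 6.
Error is at bit position 6.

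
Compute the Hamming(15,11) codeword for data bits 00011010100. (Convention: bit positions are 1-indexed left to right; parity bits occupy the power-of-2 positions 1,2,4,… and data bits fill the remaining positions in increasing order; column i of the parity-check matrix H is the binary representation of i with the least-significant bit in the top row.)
Codeword c = d · G (mod 2), d = 00011010100:
  c[0] = d·G[:,0] = (00011010100)·(11011010101) mod 2 = 0+0+0+1+1+0+1+0+1+0+0 mod 2 = 0
  c[1] = d·G[:,1] = (00011010100)·(10110110011) mod 2 = 0+0+0+1+0+0+1+0+0+0+0 mod 2 = 0
  c[2] = d·G[:,2] = (00011010100)·(10000000000) mod 2 = 0+0+0+0+0+0+0+0+0+0+0 mod 2 = 0
  c[3] = d·G[:,3] = (00011010100)·(01110001111) mod 2 = 0+0+0+1+0+0+0+0+1+0+0 mod 2 = 0
  c[4] = d·G[:,4] = (00011010100)·(01000000000) mod 2 = 0+0+0+0+0+0+0+0+0+0+0 mod 2 = 0
  c[5] = d·G[:,5] = (00011010100)·(00100000000) mod 2 = 0+0+0+0+0+0+0+0+0+0+0 mod 2 = 0
  c[6] = d·G[:,6] = (00011010100)·(00010000000) mod 2 = 0+0+0+1+0+0+0+0+0+0+0 mod 2 = 1
  c[7] = d·G[:,7] = (00011010100)·(00001111111) mod 2 = 0+0+0+0+1+0+1+0+1+0+0 mod 2 = 1
  c[8] = d·G[:,8] = (00011010100)·(00001000000) mod 2 = 0+0+0+0+1+0+0+0+0+0+0 mod 2 = 1
  c[9] = d·G[:,9] = (00011010100)·(00000100000) mod 2 = 0+0+0+0+0+0+0+0+0+0+0 mod 2 = 0
  c[10] = d·G[:,10] = (00011010100)·(00000010000) mod 2 = 0+0+0+0+0+0+1+0+0+0+0 mod 2 = 1
  c[11] = d·G[:,11] = (00011010100)·(00000001000) mod 2 = 0+0+0+0+0+0+0+0+0+0+0 mod 2 = 0
  c[12] = d·G[:,12] = (00011010100)·(00000000100) mod 2 = 0+0+0+0+0+0+0+0+1+0+0 mod 2 = 1
  c[13] = d·G[:,13] = (00011010100)·(00000000010) mod 2 = 0+0+0+0+0+0+0+0+0+0+0 mod 2 = 0
  c[14] = d·G[:,14] = (00011010100)·(00000000001) mod 2 = 0+0+0+0+0+0+0+0+0+0+0 mod 2 = 0
Codeword = 000000111010100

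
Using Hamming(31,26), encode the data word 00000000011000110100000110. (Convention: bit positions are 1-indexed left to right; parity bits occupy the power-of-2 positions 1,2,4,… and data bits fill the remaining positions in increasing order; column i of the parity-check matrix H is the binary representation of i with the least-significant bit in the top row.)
Codeword c = d · G (mod 2), d = 00000000011000110100000110:
  c[0] = d·G[:,0] = (00000000011000110100000110)·(11011010101101010101010101) mod 2 = 0+0+0+0+0+0+0+0+0+0+1+0+0+0+0+1+0+1+0+0+0+0+0+1+0+0 mod 2 = 0
  c[1] = d·G[:,1] = (00000000011000110100000110)·(10110110011011001100110011) mod 2 = 0+0+0+0+0+0+0+0+0+1+1+0+0+0+0+0+0+1+0+0+0+0+0+0+1+0 mod 2 = 0
  c[2] = d·G[:,2] = (00000000011000110100000110)·(10000000000000000000000000) mod 2 = 0+0+0+0+0+0+0+0+0+0+0+0+0+0+0+0+0+0+0+0+0+0+0+0+0+0 mod 2 = 0
  c[3] = d·G[:,3] = (00000000011000110100000110)·(01110001111000111100001111) mod 2 = 0+0+0+0+0+0+0+0+0+1+1+0+0+0+1+1+0+1+0+0+0+0+0+1+1+0 mod 2 = 1
  c[4] = d·G[:,4] = (00000000011000110100000110)·(01000000000000000000000000) mod 2 = 0+0+0+0+0+0+0+0+0+0+0+0+0+0+0+0+0+0+0+0+0+0+0+0+0+0 mod 2 = 0
  c[5] = d·G[:,5] = (00000000011000110100000110)·(00100000000000000000000000) mod 2 = 0+0+0+0+0+0+0+0+0+0+0+0+0+0+0+0+0+0+0+0+0+0+0+0+0+0 mod 2 = 0
  c[6] = d·G[:,6] = (00000000011000110100000110)·(00010000000000000000000000) mod 2 = 0+0+0+0+0+0+0+0+0+0+0+0+0+0+0+0+0+0+0+0+0+0+0+0+0+0 mod 2 = 0
  c[7] = d·G[:,7] = (00000000011000110100000110)·(00001111111000000011111111) mod 2 = 0+0+0+0+0+0+0+0+0+1+1+0+0+0+0+0+0+0+0+0+0+0+0+1+1+0 mod 2 = 0
  c[8] = d·G[:,8] = (00000000011000110100000110)·(00001000000000000000000000) mod 2 = 0+0+0+0+0+0+0+0+0+0+0+0+0+0+0+0+0+0+0+0+0+0+0+0+0+0 mod 2 = 0
  c[9] = d·G[:,9] = (00000000011000110100000110)·(00000100000000000000000000) mod 2 = 0+0+0+0+0+0+0+0+0+0+0+0+0+0+0+0+0+0+0+0+0+0+0+0+0+0 mod 2 = 0
  c[10] = d·G[:,10] = (00000000011000110100000110)·(00000010000000000000000000) mod 2 = 0+0+0+0+0+0+0+0+0+0+0+0+0+0+0+0+0+0+0+0+0+0+0+0+0+0 mod 2 = 0
  c[11] = d·G[:,11] = (00000000011000110100000110)·(00000001000000000000000000) mod 2 = 0+0+0+0+0+0+0+0+0+0+0+0+0+0+0+0+0+0+0+0+0+0+0+0+0+0 mod 2 = 0
  c[12] = d·G[:,12] = (00000000011000110100000110)·(00000000100000000000000000) mod 2 = 0+0+0+0+0+0+0+0+0+0+0+0+0+0+0+0+0+0+0+0+0+0+0+0+0+0 mod 2 = 0
  c[13] = d·G[:,13] = (00000000011000110100000110)·(00000000010000000000000000) mod 2 = 0+0+0+0+0+0+0+0+0+1+0+0+0+0+0+0+0+0+0+0+0+0+0+0+0+0 mod 2 = 1
  c[14] = d·G[:,14] = (00000000011000110100000110)·(00000000001000000000000000) mod 2 = 0+0+0+0+0+0+0+0+0+0+1+0+0+0+0+0+0+0+0+0+0+0+0+0+0+0 mod 2 = 1
  c[15] = d·G[:,15] = (00000000011000110100000110)·(00000000000111111111111111) mod 2 = 0+0+0+0+0+0+0+0+0+0+0+0+0+0+1+1+0+1+0+0+0+0+0+1+1+0 mod 2 = 1
  c[16] = d·G[:,16] = (00000000011000110100000110)·(00000000000100000000000000) mod 2 = 0+0+0+0+0+0+0+0+0+0+0+0+0+0+0+0+0+0+0+0+0+0+0+0+0+0 mod 2 = 0
  c[17] = d·G[:,17] = (00000000011000110100000110)·(00000000000010000000000000) mod 2 = 0+0+0+0+0+0+0+0+0+0+0+0+0+0+0+0+0+0+0+0+0+0+0+0+0+0 mod 2 = 0
  c[18] = d·G[:,18] = (00000000011000110100000110)·(00000000000001000000000000) mod 2 = 0+0+0+0+0+0+0+0+0+0+0+0+0+0+0+0+0+0+0+0+0+0+0+0+0+0 mod 2 = 0
  c[19] = d·G[:,19] = (00000000011000110100000110)·(00000000000000100000000000) mod 2 = 0+0+0+0+0+0+0+0+0+0+0+0+0+0+1+0+0+0+0+0+0+0+0+0+0+0 mod 2 = 1
  c[20] = d·G[:,20] = (00000000011000110100000110)·(00000000000000010000000000) mod 2 = 0+0+0+0+0+0+0+0+0+0+0+0+0+0+0+1+0+0+0+0+0+0+0+0+0+0 mod 2 = 1
  c[21] = d·G[:,21] = (00000000011000110100000110)·(00000000000000001000000000) mod 2 = 0+0+0+0+0+0+0+0+0+0+0+0+0+0+0+0+0+0+0+0+0+0+0+0+0+0 mod 2 = 0
  c[22] = d·G[:,22] = (00000000011000110100000110)·(00000000000000000100000000) mod 2 = 0+0+0+0+0+0+0+0+0+0+0+0+0+0+0+0+0+1+0+0+0+0+0+0+0+0 mod 2 = 1
  c[23] = d·G[:,23] = (00000000011000110100000110)·(00000000000000000010000000) mod 2 = 0+0+0+0+0+0+0+0+0+0+0+0+0+0+0+0+0+0+0+0+0+0+0+0+0+0 mod 2 = 0
  c[24] = d·G[:,24] = (00000000011000110100000110)·(00000000000000000001000000) mod 2 = 0+0+0+0+0+0+0+0+0+0+0+0+0+0+0+0+0+0+0+0+0+0+0+0+0+0 mod 2 = 0
  c[25] = d·G[:,25] = (00000000011000110100000110)·(00000000000000000000100000) mod 2 = 0+0+0+0+0+0+0+0+0+0+0+0+0+0+0+0+0+0+0+0+0+0+0+0+0+0 mod 2 = 0
  c[26] = d·G[:,26] = (00000000011000110100000110)·(00000000000000000000010000) mod 2 = 0+0+0+0+0+0+0+0+0+0+0+0+0+0+0+0+0+0+0+0+0+0+0+0+0+0 mod 2 = 0
  c[27] = d·G[:,27] = (00000000011000110100000110)·(00000000000000000000001000) mod 2 = 0+0+0+0+0+0+0+0+0+0+0+0+0+0+0+0+0+0+0+0+0+0+0+0+0+0 mod 2 = 0
  c[28] = d·G[:,28] = (00000000011000110100000110)·(00000000000000000000000100) mod 2 = 0+0+0+0+0+0+0+0+0+0+0+0+0+0+0+0+0+0+0+0+0+0+0+1+0+0 mod 2 = 1
  c[29] = d·G[:,29] = (00000000011000110100000110)·(00000000000000000000000010) mod 2 = 0+0+0+0+0+0+0+0+0+0+0+0+0+0+0+0+0+0+0+0+0+0+0+0+1+0 mod 2 = 1
  c[30] = d·G[:,30] = (00000000011000110100000110)·(00000000000000000000000001) mod 2 = 0+0+0+0+0+0+0+0+0+0+0+0+0+0+0+0+0+0+0+0+0+0+0+0+0+0 mod 2 = 0
Codeword = 0001000000000111000110100000110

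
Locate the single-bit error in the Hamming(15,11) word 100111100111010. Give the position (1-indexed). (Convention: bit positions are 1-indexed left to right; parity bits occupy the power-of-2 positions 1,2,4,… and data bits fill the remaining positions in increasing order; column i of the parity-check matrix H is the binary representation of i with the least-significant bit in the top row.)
Syndrome s = H · r^T (mod 2), r = 100111100111010:
  s[0] = (101010101010101)·(100111100111010) mod 2 = 1+0+0+0+1+0+1+0+0+0+1+0+0+0+0 mod 2 = 0
  s[1] = (011001100110011)·(100111100111010) mod 2 = 0+0+0+0+0+1+1+0+0+1+1+0+0+1+0 mod 2 = 1
  s[2] = (000111100001111)·(100111100111010) mod 2 = 0+0+0+1+1+1+1+0+0+0+0+1+0+1+0 mod 2 = 0
  s[3] = (000000011111111)·(100111100111010) mod 2 = 0+0+0+0+0+0+0+0+0+1+1+1+0+1+0 mod 2 = 0
Syndrome = 0100
Column i of H is the binary representation of i, so the syndrome is the binary index of the flipped bit.
Read s = 0100 with s[0] as LSB: 0·2^0 + 1·2^1 + 0·2^2 + 0·2^3 = 2.
Error is at bit position 2.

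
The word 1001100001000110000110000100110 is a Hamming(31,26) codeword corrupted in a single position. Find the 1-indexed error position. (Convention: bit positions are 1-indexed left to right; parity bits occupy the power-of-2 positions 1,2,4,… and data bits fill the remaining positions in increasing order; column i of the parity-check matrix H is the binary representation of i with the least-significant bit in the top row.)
Syndrome s = H · r^T (mod 2), r = 1001100001000110000110000100110:
  s[0] = (1010101010101010101010101010101)·(1001100001000110000110000100110) mod 2 = 1+0+0+0+1+0+0+0+0+0+0+0+0+0+1+0+0+0+0+0+1+0+0+0+0+0+0+0+1+0+0 mod 2 = 1
  s[1] = (0110011001100110011001100110011)·(1001100001000110000110000100110) mod 2 = 0+0+0+0+0+0+0+0+0+1+0+0+0+1+1+0+0+0+0+0+0+0+0+0+0+1+0+0+0+1+0 mod 2 = 1
  s[2] = (0001111000011110000111100001111)·(1001100001000110000110000100110) mod 2 = 0+0+0+1+1+0+0+0+0+0+0+0+0+1+1+0+0+0+0+1+1+0+0+0+0+0+0+0+1+1+0 mod 2 = 0
  s[3] = (0000000111111110000000011111111)·(1001100001000110000110000100110) mod 2 = 0+0+0+0+0+0+0+0+0+1+0+0+0+1+1+0+0+0+0+0+0+0+0+0+0+1+0+0+1+1+0 mod 2 = 0
  s[4] = (0000000000000001111111111111111)·(1001100001000110000110000100110) mod 2 = 0+0+0+0+0+0+0+0+0+0+0+0+0+0+0+0+0+0+0+1+1+0+0+0+0+1+0+0+1+1+0 mod 2 = 1
Syndrome = 11001
Column i of H is the binary representation of i, so the syndrome is the binary index of the flipped bit.
Read s = 11001 with s[0] as LSB: 1·2^0 + 1·2^1 + 0·2^2 + 0·2^3 + 1·2^4 = 19.
Error is at bit position 19.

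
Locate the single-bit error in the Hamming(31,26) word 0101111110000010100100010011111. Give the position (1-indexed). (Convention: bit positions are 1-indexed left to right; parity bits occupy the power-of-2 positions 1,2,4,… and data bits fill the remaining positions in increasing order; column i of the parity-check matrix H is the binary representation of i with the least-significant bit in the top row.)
Syndrome s = H · r^T (mod 2), r = 0101111110000010100100010011111:
  s[0] = (1010101010101010101010101010101)·(0101111110000010100100010011111) mod 2 = 0+0+0+0+1+0+1+0+1+0+0+0+0+0+1+0+1+0+0+0+0+0+0+0+0+0+1+0+1+0+1 mod 2 = 0
  s[1] = (0110011001100110011001100110011)·(0101111110000010100100010011111) mod 2 = 0+1+0+0+0+1+1+0+0+0+0+0+0+0+1+0+0+0+0+0+0+0+0+0+0+0+1+0+0+1+1 mod 2 = 1
  s[2] = (0001111000011110000111100001111)·(0101111110000010100100010011111) mod 2 = 0+0+0+1+1+1+1+0+0+0+0+0+0+0+1+0+0+0+0+1+0+0+0+0+0+0+0+1+1+1+1 mod 2 = 0
  s[3] = (0000000111111110000000011111111)·(0101111110000010100100010011111) mod 2 = 0+0+0+0+0+0+0+1+1+0+0+0+0+0+1+0+0+0+0+0+0+0+0+1+0+0+1+1+1+1+1 mod 2 = 1
  s[4] = (0000000000000001111111111111111)·(0101111110000010100100010011111) mod 2 = 0+0+0+0+0+0+0+0+0+0+0+0+0+0+0+0+1+0+0+1+0+0+0+1+0+0+1+1+1+1+1 mod 2 = 0
Syndrome = 01010
Column i of H is the binary representation of i, so the syndrome is the binary index of the flipped bit.
Read s = 01010 with s[0] as LSB: 0·2^0 + 1·2^1 + 0·2^2 + 1·2^3 + 0·2^4 = 10.
Error is at bit position 10.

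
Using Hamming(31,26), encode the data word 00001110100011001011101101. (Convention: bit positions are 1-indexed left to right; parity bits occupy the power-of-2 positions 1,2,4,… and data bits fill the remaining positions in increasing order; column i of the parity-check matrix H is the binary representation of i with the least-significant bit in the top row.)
Codeword c = d · G (mod 2), d = 00001110100011001011101101:
  c[0] = d·G[:,0] = (00001110100011001011101101)·(11011010101101010101010101) mod 2 = 0+0+0+0+1+0+1+0+1+0+0+0+0+1+0+0+0+0+0+1+0+0+0+1+0+1 mod 2 = 1
  c[1] = d·G[:,1] = (00001110100011001011101101)·(10110110011011001100110011) mod 2 = 0+0+0+0+0+1+1+0+0+0+0+0+1+1+0+0+1+0+0+0+1+0+0+0+0+1 mod 2 = 1
  c[2] = d·G[:,2] = (00001110100011001011101101)·(10000000000000000000000000) mod 2 = 0+0+0+0+0+0+0+0+0+0+0+0+0+0+0+0+0+0+0+0+0+0+0+0+0+0 mod 2 = 0
  c[3] = d·G[:,3] = (00001110100011001011101101)·(01110001111000111100001111) mod 2 = 0+0+0+0+0+0+0+0+1+0+0+0+0+0+0+0+1+0+0+0+0+0+1+1+0+1 mod 2 = 1
  c[4] = d·G[:,4] = (00001110100011001011101101)·(01000000000000000000000000) mod 2 = 0+0+0+0+0+0+0+0+0+0+0+0+0+0+0+0+0+0+0+0+0+0+0+0+0+0 mod 2 = 0
  c[5] = d·G[:,5] = (00001110100011001011101101)·(00100000000000000000000000) mod 2 = 0+0+0+0+0+0+0+0+0+0+0+0+0+0+0+0+0+0+0+0+0+0+0+0+0+0 mod 2 = 0
  c[6] = d·G[:,6] = (00001110100011001011101101)·(00010000000000000000000000) mod 2 = 0+0+0+0+0+0+0+0+0+0+0+0+0+0+0+0+0+0+0+0+0+0+0+0+0+0 mod 2 = 0
  c[7] = d·G[:,7] = (00001110100011001011101101)·(00001111111000000011111111) mod 2 = 0+0+0+0+1+1+1+0+1+0+0+0+0+0+0+0+0+0+1+1+1+0+1+1+0+1 mod 2 = 0
  c[8] = d·G[:,8] = (00001110100011001011101101)·(00001000000000000000000000) mod 2 = 0+0+0+0+1+0+0+0+0+0+0+0+0+0+0+0+0+0+0+0+0+0+0+0+0+0 mod 2 = 1
  c[9] = d·G[:,9] = (00001110100011001011101101)·(00000100000000000000000000) mod 2 = 0+0+0+0+0+1+0+0+0+0+0+0+0+0+0+0+0+0+0+0+0+0+0+0+0+0 mod 2 = 1
  c[10] = d·G[:,10] = (00001110100011001011101101)·(00000010000000000000000000) mod 2 = 0+0+0+0+0+0+1+0+0+0+0+0+0+0+0+0+0+0+0+0+0+0+0+0+0+0 mod 2 = 1
  c[11] = d·G[:,11] = (00001110100011001011101101)·(00000001000000000000000000) mod 2 = 0+0+0+0+0+0+0+0+0+0+0+0+0+0+0+0+0+0+0+0+0+0+0+0+0+0 mod 2 = 0
  c[12] = d·G[:,12] = (00001110100011001011101101)·(00000000100000000000000000) mod 2 = 0+0+0+0+0+0+0+0+1+0+0+0+0+0+0+0+0+0+0+0+0+0+0+0+0+0 mod 2 = 1
  c[13] = d·G[:,13] = (00001110100011001011101101)·(00000000010000000000000000) mod 2 = 0+0+0+0+0+0+0+0+0+0+0+0+0+0+0+0+0+0+0+0+0+0+0+0+0+0 mod 2 = 0
  c[14] = d·G[:,14] = (00001110100011001011101101)·(00000000001000000000000000) mod 2 = 0+0+0+0+0+0+0+0+0+0+0+0+0+0+0+0+0+0+0+0+0+0+0+0+0+0 mod 2 = 0
  c[15] = d·G[:,15] = (00001110100011001011101101)·(00000000000111111111111111) mod 2 = 0+0+0+0+0+0+0+0+0+0+0+0+1+1+0+0+1+0+1+1+1+0+1+1+0+1 mod 2 = 1
  c[16] = d·G[:,16] = (00001110100011001011101101)·(00000000000100000000000000) mod 2 = 0+0+0+0+0+0+0+0+0+0+0+0+0+0+0+0+0+0+0+0+0+0+0+0+0+0 mod 2 = 0
  c[17] = d·G[:,17] = (00001110100011001011101101)·(00000000000010000000000000) mod 2 = 0+0+0+0+0+0+0+0+0+0+0+0+1+0+0+0+0+0+0+0+0+0+0+0+0+0 mod 2 = 1
  c[18] = d·G[:,18] = (00001110100011001011101101)·(00000000000001000000000000) mod 2 = 0+0+0+0+0+0+0+0+0+0+0+0+0+1+0+0+0+0+0+0+0+0+0+0+0+0 mod 2 = 1
  c[19] = d·G[:,19] = (00001110100011001011101101)·(00000000000000100000000000) mod 2 = 0+0+0+0+0+0+0+0+0+0+0+0+0+0+0+0+0+0+0+0+0+0+0+0+0+0 mod 2 = 0
  c[20] = d·G[:,20] = (00001110100011001011101101)·(00000000000000010000000000) mod 2 = 0+0+0+0+0+0+0+0+0+0+0+0+0+0+0+0+0+0+0+0+0+0+0+0+0+0 mod 2 = 0
  c[21] = d·G[:,21] = (00001110100011001011101101)·(00000000000000001000000000) mod 2 = 0+0+0+0+0+0+0+0+0+0+0+0+0+0+0+0+1+0+0+0+0+0+0+0+0+0 mod 2 = 1
  c[22] = d·G[:,22] = (00001110100011001011101101)·(00000000000000000100000000) mod 2 = 0+0+0+0+0+0+0+0+0+0+0+0+0+0+0+0+0+0+0+0+0+0+0+0+0+0 mod 2 = 0
  c[23] = d·G[:,23] = (00001110100011001011101101)·(00000000000000000010000000) mod 2 = 0+0+0+0+0+0+0+0+0+0+0+0+0+0+0+0+0+0+1+0+0+0+0+0+0+0 mod 2 = 1
  c[24] = d·G[:,24] = (00001110100011001011101101)·(00000000000000000001000000) mod 2 = 0+0+0+0+0+0+0+0+0+0+0+0+0+0+0+0+0+0+0+1+0+0+0+0+0+0 mod 2 = 1
  c[25] = d·G[:,25] = (00001110100011001011101101)·(00000000000000000000100000) mod 2 = 0+0+0+0+0+0+0+0+0+0+0+0+0+0+0+0+0+0+0+0+1+0+0+0+0+0 mod 2 = 1
  c[26] = d·G[:,26] = (00001110100011001011101101)·(00000000000000000000010000) mod 2 = 0+0+0+0+0+0+0+0+0+0+0+0+0+0+0+0+0+0+0+0+0+0+0+0+0+0 mod 2 = 0
  c[27] = d·G[:,27] = (00001110100011001011101101)·(00000000000000000000001000) mod 2 = 0+0+0+0+0+0+0+0+0+0+0+0+0+0+0+0+0+0+0+0+0+0+1+0+0+0 mod 2 = 1
  c[28] = d·G[:,28] = (00001110100011001011101101)·(00000000000000000000000100) mod 2 = 0+0+0+0+0+0+0+0+0+0+0+0+0+0+0+0+0+0+0+0+0+0+0+1+0+0 mod 2 = 1
  c[29] = d·G[:,29] = (00001110100011001011101101)·(00000000000000000000000010) mod 2 = 0+0+0+0+0+0+0+0+0+0+0+0+0+0+0+0+0+0+0+0+0+0+0+0+0+0 mod 2 = 0
  c[30] = d·G[:,30] = (00001110100011001011101101)·(00000000000000000000000001) mod 2 = 0+0+0+0+0+0+0+0+0+0+0+0+0+0+0+0+0+0+0+0+0+0+0+0+0+1 mod 2 = 1
Codeword = 1101000011101001011001011101101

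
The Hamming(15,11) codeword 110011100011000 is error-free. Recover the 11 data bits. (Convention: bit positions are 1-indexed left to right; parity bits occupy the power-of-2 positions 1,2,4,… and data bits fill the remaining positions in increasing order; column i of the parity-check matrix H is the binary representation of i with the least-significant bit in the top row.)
Parity bits occupy power-of-2 positions; data bits are at positions {3,5,6,7,9,10,11,12,13,14,15} (1-indexed).
Extract: c[3]=0 c[5]=1 c[6]=1 c[7]=1 c[9]=0 c[10]=0 c[11]=1 c[12]=1 c[13]=0 c[14]=0 c[15]=0
Data = 01110011000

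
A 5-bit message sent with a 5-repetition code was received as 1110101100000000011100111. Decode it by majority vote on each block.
Split into 5-bit blocks and majority-vote each:
  block 1 = 11101: 4 ones, 1 zeros → 1
  block 2 = 01100: 2 ones, 3 zeros → 0
  block 3 = 00000: 0 ones, 5 zeros → 0
  block 4 = 00111: 3 ones, 2 zeros → 1
  block 5 = 00111: 3 ones, 2 zeros → 1
Decoded = 10011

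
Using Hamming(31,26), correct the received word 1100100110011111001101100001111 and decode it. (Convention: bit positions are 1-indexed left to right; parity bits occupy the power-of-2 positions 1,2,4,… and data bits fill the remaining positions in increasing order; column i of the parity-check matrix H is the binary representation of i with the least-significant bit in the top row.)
Syndrome s = H · r^T (mod 2), r = 1100100110011111001101100001111:
  s[0] = (1010101010101010101010101010101)·(1100100110011111001101100001111) mod 2 = 1+0+0+0+1+0+0+0+1+0+0+0+1+0+1+0+0+0+1+0+0+0+1+0+0+0+0+0+1+0+1 mod 2 = 1
  s[1] = (0110011001100110011001100110011)·(1100100110011111001101100001111) mod 2 = 0+1+0+0+0+0+0+0+0+0+0+0+0+1+1+0+0+0+1+0+0+1+1+0+0+0+0+0+0+1+1 mod 2 = 0
  s[2] = (0001111000011110000111100001111)·(1100100110011111001101100001111) mod 2 = 0+0+0+0+1+0+0+0+0+0+0+1+1+1+1+0+0+0+0+1+0+1+1+0+0+0+0+1+1+1+1 mod 2 = 0
  s[3] = (0000000111111110000000011111111)·(1100100110011111001101100001111) mod 2 = 0+0+0+0+0+0+0+1+1+0+0+1+1+1+1+0+0+0+0+0+0+0+0+0+0+0+0+1+1+1+1 mod 2 = 0
  s[4] = (0000000000000001111111111111111)·(1100100110011111001101100001111) mod 2 = 0+0+0+0+0+0+0+0+0+0+0+0+0+0+0+1+0+0+1+1+0+1+1+0+0+0+0+1+1+1+1 mod 2 = 1
Syndrome = 10001
Column 17 of H equals this syndrome → error at bit 17 (1-indexed).
Flip bit 17: 1100100110011111001101100001111 → 1100100110011111101101100001111
Extract data bits at positions {3,5,6,7,9,10,11,12,13,14,15,17,18,19,20,21,22,23,24,25,26,27,28,29,30,31}: 01001001111101101100001111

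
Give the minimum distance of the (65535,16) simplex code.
d_min = 32768 (every nonzero codeword of the simplex code S_16 has weight 2^(r−1) = 32768).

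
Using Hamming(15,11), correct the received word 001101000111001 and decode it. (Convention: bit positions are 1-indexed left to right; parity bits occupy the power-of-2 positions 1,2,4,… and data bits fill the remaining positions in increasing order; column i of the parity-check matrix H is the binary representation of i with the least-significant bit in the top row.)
Syndrome s = H · r^T (mod 2), r = 001101000111001:
  s[0] = (101010101010101)·(001101000111001) mod 2 = 0+0+1+0+0+0+0+0+0+0+1+0+0+0+1 mod 2 = 1
  s[1] = (011001100110011)·(001101000111001) mod 2 = 0+0+1+0+0+1+0+0+0+1+1+0+0+0+1 mod 2 = 1
  s[2] = (000111100001111)·(001101000111001) mod 2 = 0+0+0+1+0+1+0+0+0+0+0+1+0+0+1 mod 2 = 0
  s[3] = (000000011111111)·(001101000111001) mod 2 = 0+0+0+0+0+0+0+0+0+1+1+1+0+0+1 mod 2 = 0
Syndrome = 1100
Column 3 of H equals this syndrome → error at bit 3 (1-indexed).
Flip bit 3: 001101000111001 → 000101000111001
Extract data bits at positions {3,5,6,7,9,10,11,12,13,14,15}: 00100111001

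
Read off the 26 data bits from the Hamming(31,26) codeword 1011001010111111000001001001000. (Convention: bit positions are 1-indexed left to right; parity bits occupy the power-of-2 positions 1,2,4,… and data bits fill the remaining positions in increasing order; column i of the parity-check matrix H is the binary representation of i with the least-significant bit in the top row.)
Parity bits occupy power-of-2 positions; data bits are at positions {3,5,6,7,9,10,11,12,13,14,15,17,18,19,20,21,22,23,24,25,26,27,28,29,30,31} (1-indexed).
Extract: c[3]=1 c[5]=0 c[6]=0 c[7]=1 c[9]=1 c[10]=0 c[11]=1 c[12]=1 c[13]=1 c[14]=1 c[15]=1 c[17]=0 c[18]=0 c[19]=0 c[20]=0 c[21]=0 c[22]=1 c[23]=0 c[24]=0 c[25]=1 c[26]=0 c[27]=0 c[28]=1 c[29]=0 c[30]=0 c[31]=0
Data = 10011011111000001001001000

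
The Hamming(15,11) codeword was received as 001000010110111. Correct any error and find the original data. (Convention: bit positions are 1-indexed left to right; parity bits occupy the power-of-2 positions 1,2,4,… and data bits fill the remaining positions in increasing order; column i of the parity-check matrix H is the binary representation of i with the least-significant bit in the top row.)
Syndrome s = H · r^T (mod 2), r = 001000010110111:
  s[0] = (101010101010101)·(001000010110111) mod 2 = 0+0+1+0+0+0+0+0+0+0+1+0+1+0+1 mod 2 = 0
  s[1] = (011001100110011)·(001000010110111) mod 2 = 0+0+1+0+0+0+0+0+0+1+1+0+0+1+1 mod 2 = 1
  s[2] = (000111100001111)·(001000010110111) mod 2 = 0+0+0+0+0+0+0+0+0+0+0+0+1+1+1 mod 2 = 1
  s[3] = (000000011111111)·(001000010110111) mod 2 = 0+0+0+0+0+0+0+1+0+1+1+0+1+1+1 mod 2 = 0
Syndrome = 0110
Column 6 of H equals this syndrome → error at bit 6 (1-indexed).
Flip bit 6: 001000010110111 → 001001010110111
Extract data bits at positions {3,5,6,7,9,10,11,12,13,14,15}: 10100110111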